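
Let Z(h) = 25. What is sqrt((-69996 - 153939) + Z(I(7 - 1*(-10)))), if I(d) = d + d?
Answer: I*sqrt(223910) ≈ 473.19*I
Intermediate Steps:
I(d) = 2*d
sqrt((-69996 - 153939) + Z(I(7 - 1*(-10)))) = sqrt((-69996 - 153939) + 25) = sqrt(-223935 + 25) = sqrt(-223910) = I*sqrt(223910)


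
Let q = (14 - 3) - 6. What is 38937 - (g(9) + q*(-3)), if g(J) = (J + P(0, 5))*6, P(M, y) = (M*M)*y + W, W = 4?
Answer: 38874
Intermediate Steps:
q = 5 (q = 11 - 6 = 5)
P(M, y) = 4 + y*M**2 (P(M, y) = (M*M)*y + 4 = M**2*y + 4 = y*M**2 + 4 = 4 + y*M**2)
g(J) = 24 + 6*J (g(J) = (J + (4 + 5*0**2))*6 = (J + (4 + 5*0))*6 = (J + (4 + 0))*6 = (J + 4)*6 = (4 + J)*6 = 24 + 6*J)
38937 - (g(9) + q*(-3)) = 38937 - ((24 + 6*9) + 5*(-3)) = 38937 - ((24 + 54) - 15) = 38937 - (78 - 15) = 38937 - 1*63 = 38937 - 63 = 38874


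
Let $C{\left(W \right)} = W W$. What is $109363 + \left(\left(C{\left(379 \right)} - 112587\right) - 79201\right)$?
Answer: $61216$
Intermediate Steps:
$C{\left(W \right)} = W^{2}$
$109363 + \left(\left(C{\left(379 \right)} - 112587\right) - 79201\right) = 109363 - \left(191788 - 143641\right) = 109363 + \left(\left(143641 - 112587\right) - 79201\right) = 109363 + \left(31054 - 79201\right) = 109363 - 48147 = 61216$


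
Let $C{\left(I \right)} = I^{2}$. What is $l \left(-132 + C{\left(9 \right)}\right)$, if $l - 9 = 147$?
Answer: $-7956$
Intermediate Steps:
$l = 156$ ($l = 9 + 147 = 156$)
$l \left(-132 + C{\left(9 \right)}\right) = 156 \left(-132 + 9^{2}\right) = 156 \left(-132 + 81\right) = 156 \left(-51\right) = -7956$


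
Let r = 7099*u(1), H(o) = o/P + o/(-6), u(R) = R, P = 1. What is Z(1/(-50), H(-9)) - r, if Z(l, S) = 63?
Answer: -7036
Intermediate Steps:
H(o) = 5*o/6 (H(o) = o/1 + o/(-6) = o*1 + o*(-⅙) = o - o/6 = 5*o/6)
r = 7099 (r = 7099*1 = 7099)
Z(1/(-50), H(-9)) - r = 63 - 1*7099 = 63 - 7099 = -7036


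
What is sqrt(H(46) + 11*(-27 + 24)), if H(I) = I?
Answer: sqrt(13) ≈ 3.6056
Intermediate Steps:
sqrt(H(46) + 11*(-27 + 24)) = sqrt(46 + 11*(-27 + 24)) = sqrt(46 + 11*(-3)) = sqrt(46 - 33) = sqrt(13)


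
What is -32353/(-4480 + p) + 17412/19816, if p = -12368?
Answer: 116808053/41732496 ≈ 2.7990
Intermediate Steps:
-32353/(-4480 + p) + 17412/19816 = -32353/(-4480 - 12368) + 17412/19816 = -32353/(-16848) + 17412*(1/19816) = -32353*(-1/16848) + 4353/4954 = 32353/16848 + 4353/4954 = 116808053/41732496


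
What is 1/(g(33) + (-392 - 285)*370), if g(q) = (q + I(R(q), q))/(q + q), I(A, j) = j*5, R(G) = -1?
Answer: -1/250487 ≈ -3.9922e-6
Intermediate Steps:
I(A, j) = 5*j
g(q) = 3 (g(q) = (q + 5*q)/(q + q) = (6*q)/((2*q)) = (6*q)*(1/(2*q)) = 3)
1/(g(33) + (-392 - 285)*370) = 1/(3 + (-392 - 285)*370) = 1/(3 - 677*370) = 1/(3 - 250490) = 1/(-250487) = -1/250487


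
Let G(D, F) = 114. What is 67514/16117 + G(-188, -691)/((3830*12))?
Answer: 517463463/123456220 ≈ 4.1915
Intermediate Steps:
67514/16117 + G(-188, -691)/((3830*12)) = 67514/16117 + 114/((3830*12)) = 67514*(1/16117) + 114/45960 = 67514/16117 + 114*(1/45960) = 67514/16117 + 19/7660 = 517463463/123456220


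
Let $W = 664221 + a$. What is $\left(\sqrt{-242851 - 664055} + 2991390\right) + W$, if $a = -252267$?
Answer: $3403344 + i \sqrt{906906} \approx 3.4033 \cdot 10^{6} + 952.32 i$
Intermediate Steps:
$W = 411954$ ($W = 664221 - 252267 = 411954$)
$\left(\sqrt{-242851 - 664055} + 2991390\right) + W = \left(\sqrt{-242851 - 664055} + 2991390\right) + 411954 = \left(\sqrt{-906906} + 2991390\right) + 411954 = \left(i \sqrt{906906} + 2991390\right) + 411954 = \left(2991390 + i \sqrt{906906}\right) + 411954 = 3403344 + i \sqrt{906906}$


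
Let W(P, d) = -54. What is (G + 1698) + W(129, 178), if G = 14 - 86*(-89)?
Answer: 9312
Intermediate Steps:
G = 7668 (G = 14 + 7654 = 7668)
(G + 1698) + W(129, 178) = (7668 + 1698) - 54 = 9366 - 54 = 9312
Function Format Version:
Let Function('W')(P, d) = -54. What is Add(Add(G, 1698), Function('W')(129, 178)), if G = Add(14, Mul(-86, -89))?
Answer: 9312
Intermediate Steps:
G = 7668 (G = Add(14, 7654) = 7668)
Add(Add(G, 1698), Function('W')(129, 178)) = Add(Add(7668, 1698), -54) = Add(9366, -54) = 9312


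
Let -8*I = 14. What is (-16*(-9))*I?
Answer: -252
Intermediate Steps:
I = -7/4 (I = -⅛*14 = -7/4 ≈ -1.7500)
(-16*(-9))*I = -16*(-9)*(-7/4) = 144*(-7/4) = -252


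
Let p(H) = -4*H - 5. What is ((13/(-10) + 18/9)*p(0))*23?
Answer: -161/2 ≈ -80.500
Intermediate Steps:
p(H) = -5 - 4*H
((13/(-10) + 18/9)*p(0))*23 = ((13/(-10) + 18/9)*(-5 - 4*0))*23 = ((13*(-⅒) + 18*(⅑))*(-5 + 0))*23 = ((-13/10 + 2)*(-5))*23 = ((7/10)*(-5))*23 = -7/2*23 = -161/2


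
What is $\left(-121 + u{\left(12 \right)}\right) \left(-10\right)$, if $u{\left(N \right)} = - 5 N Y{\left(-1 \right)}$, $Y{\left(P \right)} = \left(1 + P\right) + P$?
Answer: $610$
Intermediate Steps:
$Y{\left(P \right)} = 1 + 2 P$
$u{\left(N \right)} = 5 N$ ($u{\left(N \right)} = - 5 N \left(1 + 2 \left(-1\right)\right) = - 5 N \left(1 - 2\right) = - 5 N \left(-1\right) = 5 N$)
$\left(-121 + u{\left(12 \right)}\right) \left(-10\right) = \left(-121 + 5 \cdot 12\right) \left(-10\right) = \left(-121 + 60\right) \left(-10\right) = \left(-61\right) \left(-10\right) = 610$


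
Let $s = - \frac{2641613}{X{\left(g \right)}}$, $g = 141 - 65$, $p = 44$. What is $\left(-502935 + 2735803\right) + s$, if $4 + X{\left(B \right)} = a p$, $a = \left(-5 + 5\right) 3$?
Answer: $\frac{11573085}{4} \approx 2.8933 \cdot 10^{6}$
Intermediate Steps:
$a = 0$ ($a = 0 \cdot 3 = 0$)
$g = 76$ ($g = 141 - 65 = 76$)
$X{\left(B \right)} = -4$ ($X{\left(B \right)} = -4 + 0 \cdot 44 = -4 + 0 = -4$)
$s = \frac{2641613}{4}$ ($s = - \frac{2641613}{-4} = \left(-2641613\right) \left(- \frac{1}{4}\right) = \frac{2641613}{4} \approx 6.604 \cdot 10^{5}$)
$\left(-502935 + 2735803\right) + s = \left(-502935 + 2735803\right) + \frac{2641613}{4} = 2232868 + \frac{2641613}{4} = \frac{11573085}{4}$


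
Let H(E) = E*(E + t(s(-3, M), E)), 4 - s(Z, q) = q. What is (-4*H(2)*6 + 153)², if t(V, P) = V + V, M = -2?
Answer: 269361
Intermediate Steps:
s(Z, q) = 4 - q
t(V, P) = 2*V
H(E) = E*(12 + E) (H(E) = E*(E + 2*(4 - 1*(-2))) = E*(E + 2*(4 + 2)) = E*(E + 2*6) = E*(E + 12) = E*(12 + E))
(-4*H(2)*6 + 153)² = (-8*(12 + 2)*6 + 153)² = (-8*14*6 + 153)² = (-4*28*6 + 153)² = (-112*6 + 153)² = (-672 + 153)² = (-519)² = 269361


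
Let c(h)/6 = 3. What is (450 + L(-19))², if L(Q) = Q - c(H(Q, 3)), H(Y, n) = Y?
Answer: 170569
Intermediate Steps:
c(h) = 18 (c(h) = 6*3 = 18)
L(Q) = -18 + Q (L(Q) = Q - 1*18 = Q - 18 = -18 + Q)
(450 + L(-19))² = (450 + (-18 - 19))² = (450 - 37)² = 413² = 170569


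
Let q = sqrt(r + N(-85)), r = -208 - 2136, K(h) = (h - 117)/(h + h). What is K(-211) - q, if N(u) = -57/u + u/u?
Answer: 164/211 - 9*I*sqrt(208930)/85 ≈ 0.77725 - 48.398*I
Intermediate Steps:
N(u) = 1 - 57/u (N(u) = -57/u + 1 = 1 - 57/u)
K(h) = (-117 + h)/(2*h) (K(h) = (-117 + h)/((2*h)) = (-117 + h)*(1/(2*h)) = (-117 + h)/(2*h))
r = -2344
q = 9*I*sqrt(208930)/85 (q = sqrt(-2344 + (-57 - 85)/(-85)) = sqrt(-2344 - 1/85*(-142)) = sqrt(-2344 + 142/85) = sqrt(-199098/85) = 9*I*sqrt(208930)/85 ≈ 48.398*I)
K(-211) - q = (1/2)*(-117 - 211)/(-211) - 9*I*sqrt(208930)/85 = (1/2)*(-1/211)*(-328) - 9*I*sqrt(208930)/85 = 164/211 - 9*I*sqrt(208930)/85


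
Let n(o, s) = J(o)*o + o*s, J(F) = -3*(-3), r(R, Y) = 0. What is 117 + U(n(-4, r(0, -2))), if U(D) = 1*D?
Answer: 81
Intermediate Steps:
J(F) = 9
n(o, s) = 9*o + o*s
U(D) = D
117 + U(n(-4, r(0, -2))) = 117 - 4*(9 + 0) = 117 - 4*9 = 117 - 36 = 81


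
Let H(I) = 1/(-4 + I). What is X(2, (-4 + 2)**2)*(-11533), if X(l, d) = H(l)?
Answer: 11533/2 ≈ 5766.5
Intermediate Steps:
X(l, d) = 1/(-4 + l)
X(2, (-4 + 2)**2)*(-11533) = -11533/(-4 + 2) = -11533/(-2) = -1/2*(-11533) = 11533/2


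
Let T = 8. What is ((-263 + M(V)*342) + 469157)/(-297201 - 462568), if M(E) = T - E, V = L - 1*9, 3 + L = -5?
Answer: -477444/759769 ≈ -0.62841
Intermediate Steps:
L = -8 (L = -3 - 5 = -8)
V = -17 (V = -8 - 1*9 = -8 - 9 = -17)
M(E) = 8 - E
((-263 + M(V)*342) + 469157)/(-297201 - 462568) = ((-263 + (8 - 1*(-17))*342) + 469157)/(-297201 - 462568) = ((-263 + (8 + 17)*342) + 469157)/(-759769) = ((-263 + 25*342) + 469157)*(-1/759769) = ((-263 + 8550) + 469157)*(-1/759769) = (8287 + 469157)*(-1/759769) = 477444*(-1/759769) = -477444/759769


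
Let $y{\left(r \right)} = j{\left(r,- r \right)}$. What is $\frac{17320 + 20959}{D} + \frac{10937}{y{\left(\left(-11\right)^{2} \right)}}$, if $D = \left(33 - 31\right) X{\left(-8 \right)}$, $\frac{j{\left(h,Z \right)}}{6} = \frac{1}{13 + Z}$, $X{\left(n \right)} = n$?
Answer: $- \frac{3188135}{16} \approx -1.9926 \cdot 10^{5}$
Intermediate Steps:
$j{\left(h,Z \right)} = \frac{6}{13 + Z}$
$D = -16$ ($D = \left(33 - 31\right) \left(-8\right) = 2 \left(-8\right) = -16$)
$y{\left(r \right)} = \frac{6}{13 - r}$
$\frac{17320 + 20959}{D} + \frac{10937}{y{\left(\left(-11\right)^{2} \right)}} = \frac{17320 + 20959}{-16} + \frac{10937}{\left(-6\right) \frac{1}{-13 + \left(-11\right)^{2}}} = 38279 \left(- \frac{1}{16}\right) + \frac{10937}{\left(-6\right) \frac{1}{-13 + 121}} = - \frac{38279}{16} + \frac{10937}{\left(-6\right) \frac{1}{108}} = - \frac{38279}{16} + \frac{10937}{- \frac{1}{18}} = - \frac{38279}{16} + 10937 \left(-18\right) = - \frac{38279}{16} - 196866 = - \frac{3188135}{16}$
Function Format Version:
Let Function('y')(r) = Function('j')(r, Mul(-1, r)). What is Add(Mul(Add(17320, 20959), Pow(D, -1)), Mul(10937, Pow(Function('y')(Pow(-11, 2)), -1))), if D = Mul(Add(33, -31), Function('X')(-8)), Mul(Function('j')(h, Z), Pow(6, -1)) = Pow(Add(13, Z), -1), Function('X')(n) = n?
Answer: Rational(-3188135, 16) ≈ -1.9926e+5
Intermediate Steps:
Function('j')(h, Z) = Mul(6, Pow(Add(13, Z), -1))
D = -16 (D = Mul(Add(33, -31), -8) = Mul(2, -8) = -16)
Function('y')(r) = Mul(6, Pow(Add(13, Mul(-1, r)), -1))
Add(Mul(Add(17320, 20959), Pow(D, -1)), Mul(10937, Pow(Function('y')(Pow(-11, 2)), -1))) = Add(Mul(Add(17320, 20959), Pow(-16, -1)), Mul(10937, Pow(Mul(-6, Pow(Add(-13, Pow(-11, 2)), -1)), -1))) = Add(Mul(38279, Rational(-1, 16)), Mul(10937, Pow(Mul(-6, Pow(Add(-13, 121), -1)), -1))) = Add(Rational(-38279, 16), Mul(10937, Pow(Mul(-6, Pow(108, -1)), -1))) = Add(Rational(-38279, 16), Mul(10937, Pow(Mul(-6, Rational(1, 108)), -1))) = Add(Rational(-38279, 16), Mul(10937, Pow(Rational(-1, 18), -1))) = Add(Rational(-38279, 16), Mul(10937, -18)) = Add(Rational(-38279, 16), -196866) = Rational(-3188135, 16)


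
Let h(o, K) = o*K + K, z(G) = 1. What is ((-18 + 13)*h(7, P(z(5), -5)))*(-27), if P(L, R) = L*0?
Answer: 0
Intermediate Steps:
P(L, R) = 0
h(o, K) = K + K*o (h(o, K) = K*o + K = K + K*o)
((-18 + 13)*h(7, P(z(5), -5)))*(-27) = ((-18 + 13)*(0*(1 + 7)))*(-27) = -0*8*(-27) = -5*0*(-27) = 0*(-27) = 0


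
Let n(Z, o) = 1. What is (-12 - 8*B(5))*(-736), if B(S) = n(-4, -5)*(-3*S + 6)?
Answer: -44160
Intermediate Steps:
B(S) = 6 - 3*S (B(S) = 1*(-3*S + 6) = 1*(6 - 3*S) = 6 - 3*S)
(-12 - 8*B(5))*(-736) = (-12 - 8*(6 - 3*5))*(-736) = (-12 - 8*(6 - 15))*(-736) = (-12 - 8*(-9))*(-736) = (-12 + 72)*(-736) = 60*(-736) = -44160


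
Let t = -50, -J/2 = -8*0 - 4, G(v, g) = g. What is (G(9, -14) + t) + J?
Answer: -56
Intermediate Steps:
J = 8 (J = -2*(-8*0 - 4) = -2*(0 - 4) = -2*(-4) = 8)
(G(9, -14) + t) + J = (-14 - 50) + 8 = -64 + 8 = -56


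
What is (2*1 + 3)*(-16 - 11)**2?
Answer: 3645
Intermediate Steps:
(2*1 + 3)*(-16 - 11)**2 = (2 + 3)*(-27)**2 = 5*729 = 3645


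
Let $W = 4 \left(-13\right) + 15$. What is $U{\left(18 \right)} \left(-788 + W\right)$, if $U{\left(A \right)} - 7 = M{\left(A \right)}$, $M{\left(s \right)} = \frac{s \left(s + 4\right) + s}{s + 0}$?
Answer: $-24750$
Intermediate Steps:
$W = -37$ ($W = -52 + 15 = -37$)
$M{\left(s \right)} = \frac{s + s \left(4 + s\right)}{s}$ ($M{\left(s \right)} = \frac{s \left(4 + s\right) + s}{s} = \frac{s + s \left(4 + s\right)}{s}$)
$U{\left(A \right)} = 12 + A$ ($U{\left(A \right)} = 7 + \left(5 + A\right) = 12 + A$)
$U{\left(18 \right)} \left(-788 + W\right) = \left(12 + 18\right) \left(-788 - 37\right) = 30 \left(-825\right) = -24750$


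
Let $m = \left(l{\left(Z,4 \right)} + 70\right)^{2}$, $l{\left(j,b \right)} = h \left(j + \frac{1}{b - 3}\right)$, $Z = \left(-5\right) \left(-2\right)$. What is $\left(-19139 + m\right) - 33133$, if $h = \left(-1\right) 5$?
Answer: $-52047$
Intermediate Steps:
$Z = 10$
$h = -5$
$l{\left(j,b \right)} = - 5 j - \frac{5}{-3 + b}$ ($l{\left(j,b \right)} = - 5 \left(j + \frac{1}{b - 3}\right) = - 5 \left(j + \frac{1}{-3 + b}\right) = - 5 j - \frac{5}{-3 + b}$)
$m = 225$ ($m = \left(\frac{5 \left(-1 + 3 \cdot 10 - 4 \cdot 10\right)}{-3 + 4} + 70\right)^{2} = \left(\frac{5 \left(-1 + 30 - 40\right)}{1} + 70\right)^{2} = \left(5 \cdot 1 \left(-11\right) + 70\right)^{2} = \left(-55 + 70\right)^{2} = 15^{2} = 225$)
$\left(-19139 + m\right) - 33133 = \left(-19139 + 225\right) - 33133 = -18914 - 33133 = -52047$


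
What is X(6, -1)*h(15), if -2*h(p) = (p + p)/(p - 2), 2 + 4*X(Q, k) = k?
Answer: 45/52 ≈ 0.86539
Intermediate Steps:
X(Q, k) = -1/2 + k/4
h(p) = -p/(-2 + p) (h(p) = -(p + p)/(2*(p - 2)) = -2*p/(2*(-2 + p)) = -p/(-2 + p))
X(6, -1)*h(15) = (-1/2 + (1/4)*(-1))*(-1*15/(-2 + 15)) = (-1/2 - 1/4)*(-1*15/13) = -(-3)*15/(4*13) = -3/4*(-15/13) = 45/52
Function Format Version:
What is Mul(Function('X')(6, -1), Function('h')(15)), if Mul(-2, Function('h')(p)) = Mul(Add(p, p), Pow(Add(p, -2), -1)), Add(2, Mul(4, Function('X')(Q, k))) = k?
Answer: Rational(45, 52) ≈ 0.86539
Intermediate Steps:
Function('X')(Q, k) = Add(Rational(-1, 2), Mul(Rational(1, 4), k))
Function('h')(p) = Mul(-1, p, Pow(Add(-2, p), -1)) (Function('h')(p) = Mul(Rational(-1, 2), Mul(Add(p, p), Pow(Add(p, -2), -1))) = Mul(Rational(-1, 2), Mul(Mul(2, p), Pow(Add(-2, p), -1))) = Mul(Rational(-1, 2), Mul(2, p, Pow(Add(-2, p), -1))) = Mul(-1, p, Pow(Add(-2, p), -1)))
Mul(Function('X')(6, -1), Function('h')(15)) = Mul(Add(Rational(-1, 2), Mul(Rational(1, 4), -1)), Mul(-1, 15, Pow(Add(-2, 15), -1))) = Mul(Add(Rational(-1, 2), Rational(-1, 4)), Mul(-1, 15, Pow(13, -1))) = Mul(Rational(-3, 4), Mul(-1, 15, Rational(1, 13))) = Mul(Rational(-3, 4), Rational(-15, 13)) = Rational(45, 52)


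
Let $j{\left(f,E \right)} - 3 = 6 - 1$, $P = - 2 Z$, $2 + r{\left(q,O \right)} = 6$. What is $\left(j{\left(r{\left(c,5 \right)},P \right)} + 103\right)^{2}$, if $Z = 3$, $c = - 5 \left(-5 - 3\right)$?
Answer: $12321$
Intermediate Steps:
$c = 40$ ($c = \left(-5\right) \left(-8\right) = 40$)
$r{\left(q,O \right)} = 4$ ($r{\left(q,O \right)} = -2 + 6 = 4$)
$P = -6$ ($P = \left(-2\right) 3 = -6$)
$j{\left(f,E \right)} = 8$ ($j{\left(f,E \right)} = 3 + \left(6 - 1\right) = 3 + 5 = 8$)
$\left(j{\left(r{\left(c,5 \right)},P \right)} + 103\right)^{2} = \left(8 + 103\right)^{2} = 111^{2} = 12321$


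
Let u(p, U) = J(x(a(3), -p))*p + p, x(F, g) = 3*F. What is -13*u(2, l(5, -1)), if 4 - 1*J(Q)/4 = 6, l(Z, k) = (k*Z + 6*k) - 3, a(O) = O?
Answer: 182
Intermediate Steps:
l(Z, k) = -3 + 6*k + Z*k (l(Z, k) = (Z*k + 6*k) - 3 = (6*k + Z*k) - 3 = -3 + 6*k + Z*k)
J(Q) = -8 (J(Q) = 16 - 4*6 = 16 - 24 = -8)
u(p, U) = -7*p (u(p, U) = -8*p + p = -7*p)
-13*u(2, l(5, -1)) = -(-91)*2 = -13*(-14) = 182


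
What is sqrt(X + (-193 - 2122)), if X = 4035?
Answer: 2*sqrt(430) ≈ 41.473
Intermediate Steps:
sqrt(X + (-193 - 2122)) = sqrt(4035 + (-193 - 2122)) = sqrt(4035 - 2315) = sqrt(1720) = 2*sqrt(430)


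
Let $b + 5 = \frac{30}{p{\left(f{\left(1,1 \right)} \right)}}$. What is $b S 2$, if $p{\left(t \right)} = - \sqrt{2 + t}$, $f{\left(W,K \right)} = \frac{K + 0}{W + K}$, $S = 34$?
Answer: $-340 - 408 \sqrt{10} \approx -1630.2$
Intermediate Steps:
$f{\left(W,K \right)} = \frac{K}{K + W}$
$b = -5 - 6 \sqrt{10}$ ($b = -5 + \frac{30}{\left(-1\right) \sqrt{2 + 1 \frac{1}{1 + 1}}} = -5 + \frac{30}{\left(-1\right) \sqrt{2 + 1 \cdot \frac{1}{2}}} = -5 + \frac{30}{\left(-1\right) \sqrt{2 + \frac{1}{2}}} = -5 + \frac{30}{\left(-1\right) \sqrt{\frac{5}{2}}} = -5 + \frac{30}{\left(-1\right) \frac{\sqrt{10}}{2}} = -5 + \frac{30}{\left(- \frac{1}{2}\right) \sqrt{10}} = -5 + 30 \left(- \frac{\sqrt{10}}{5}\right) = -5 - 6 \sqrt{10} \approx -23.974$)
$b S 2 = \left(-5 - 6 \sqrt{10}\right) 34 \cdot 2 = \left(-170 - 204 \sqrt{10}\right) 2 = -340 - 408 \sqrt{10}$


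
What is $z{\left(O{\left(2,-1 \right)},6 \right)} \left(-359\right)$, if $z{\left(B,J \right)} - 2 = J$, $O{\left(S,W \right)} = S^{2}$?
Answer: $-2872$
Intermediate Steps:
$z{\left(B,J \right)} = 2 + J$
$z{\left(O{\left(2,-1 \right)},6 \right)} \left(-359\right) = \left(2 + 6\right) \left(-359\right) = 8 \left(-359\right) = -2872$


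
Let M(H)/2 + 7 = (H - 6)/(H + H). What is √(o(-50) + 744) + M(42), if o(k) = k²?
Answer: -92/7 + 2*√811 ≈ 43.813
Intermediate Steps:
M(H) = -14 + (-6 + H)/H (M(H) = -14 + 2*((H - 6)/(H + H)) = -14 + 2*((-6 + H)/((2*H))) = -14 + 2*((-6 + H)*(1/(2*H))) = -14 + 2*((-6 + H)/(2*H)) = -14 + (-6 + H)/H)
√(o(-50) + 744) + M(42) = √((-50)² + 744) + (-13 - 6/42) = √(2500 + 744) + (-13 - 6*1/42) = √3244 + (-13 - ⅐) = 2*√811 - 92/7 = -92/7 + 2*√811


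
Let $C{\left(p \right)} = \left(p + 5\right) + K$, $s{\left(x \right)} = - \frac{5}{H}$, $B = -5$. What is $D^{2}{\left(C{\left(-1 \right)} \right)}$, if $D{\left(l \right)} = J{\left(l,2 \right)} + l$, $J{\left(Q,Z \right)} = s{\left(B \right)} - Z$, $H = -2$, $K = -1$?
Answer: $\frac{49}{4} \approx 12.25$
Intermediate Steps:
$s{\left(x \right)} = \frac{5}{2}$ ($s{\left(x \right)} = - \frac{5}{-2} = \left(-5\right) \left(- \frac{1}{2}\right) = \frac{5}{2}$)
$J{\left(Q,Z \right)} = \frac{5}{2} - Z$
$C{\left(p \right)} = 4 + p$ ($C{\left(p \right)} = \left(p + 5\right) - 1 = \left(5 + p\right) - 1 = 4 + p$)
$D{\left(l \right)} = \frac{1}{2} + l$ ($D{\left(l \right)} = \left(\frac{5}{2} - 2\right) + l = \frac{1}{2} + l$)
$D^{2}{\left(C{\left(-1 \right)} \right)} = \left(\frac{1}{2} + \left(4 - 1\right)\right)^{2} = \left(\frac{1}{2} + 3\right)^{2} = \left(\frac{7}{2}\right)^{2} = \frac{49}{4}$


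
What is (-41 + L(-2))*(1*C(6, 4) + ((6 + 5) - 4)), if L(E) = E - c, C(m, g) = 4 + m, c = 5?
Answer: -816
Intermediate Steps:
L(E) = -5 + E (L(E) = E - 1*5 = E - 5 = -5 + E)
(-41 + L(-2))*(1*C(6, 4) + ((6 + 5) - 4)) = (-41 + (-5 - 2))*(1*(4 + 6) + ((6 + 5) - 4)) = (-41 - 7)*(1*10 + (11 - 4)) = -48*(10 + 7) = -48*17 = -816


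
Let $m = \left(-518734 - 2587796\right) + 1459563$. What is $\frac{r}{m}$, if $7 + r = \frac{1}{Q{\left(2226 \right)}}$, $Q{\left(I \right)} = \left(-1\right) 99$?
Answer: $\frac{694}{163049733} \approx 4.2564 \cdot 10^{-6}$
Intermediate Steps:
$Q{\left(I \right)} = -99$
$r = - \frac{694}{99}$ ($r = -7 + \frac{1}{-99} = -7 - \frac{1}{99} = - \frac{694}{99} \approx -7.0101$)
$m = -1646967$ ($m = -3106530 + 1459563 = -1646967$)
$\frac{r}{m} = - \frac{694}{99 \left(-1646967\right)} = \left(- \frac{694}{99}\right) \left(- \frac{1}{1646967}\right) = \frac{694}{163049733}$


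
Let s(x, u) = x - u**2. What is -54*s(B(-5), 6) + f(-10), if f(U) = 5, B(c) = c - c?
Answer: 1949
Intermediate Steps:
B(c) = 0
-54*s(B(-5), 6) + f(-10) = -54*(0 - 1*6**2) + 5 = -54*(0 - 1*36) + 5 = -54*(0 - 36) + 5 = -54*(-36) + 5 = 1944 + 5 = 1949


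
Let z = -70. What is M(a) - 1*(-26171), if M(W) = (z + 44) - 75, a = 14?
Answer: 26070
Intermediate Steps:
M(W) = -101 (M(W) = (-70 + 44) - 75 = -26 - 75 = -101)
M(a) - 1*(-26171) = -101 - 1*(-26171) = -101 + 26171 = 26070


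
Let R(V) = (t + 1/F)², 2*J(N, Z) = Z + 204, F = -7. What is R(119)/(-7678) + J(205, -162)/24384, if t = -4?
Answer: -2101047/1528966208 ≈ -0.0013742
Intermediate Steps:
J(N, Z) = 102 + Z/2 (J(N, Z) = (Z + 204)/2 = (204 + Z)/2 = 102 + Z/2)
R(V) = 841/49 (R(V) = (-4 + 1/(-7))² = (-4 - ⅐)² = (-29/7)² = 841/49)
R(119)/(-7678) + J(205, -162)/24384 = (841/49)/(-7678) + (102 + (½)*(-162))/24384 = (841/49)*(-1/7678) + (102 - 81)*(1/24384) = -841/376222 + 21*(1/24384) = -841/376222 + 7/8128 = -2101047/1528966208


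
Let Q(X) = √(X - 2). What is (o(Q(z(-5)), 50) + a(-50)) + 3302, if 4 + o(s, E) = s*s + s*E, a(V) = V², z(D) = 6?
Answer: 5902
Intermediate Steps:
Q(X) = √(-2 + X)
o(s, E) = -4 + s² + E*s (o(s, E) = -4 + (s*s + s*E) = -4 + (s² + E*s) = -4 + s² + E*s)
(o(Q(z(-5)), 50) + a(-50)) + 3302 = ((-4 + (√(-2 + 6))² + 50*√(-2 + 6)) + (-50)²) + 3302 = ((-4 + (√4)² + 50*√4) + 2500) + 3302 = ((-4 + 2² + 50*2) + 2500) + 3302 = ((-4 + 4 + 100) + 2500) + 3302 = (100 + 2500) + 3302 = 2600 + 3302 = 5902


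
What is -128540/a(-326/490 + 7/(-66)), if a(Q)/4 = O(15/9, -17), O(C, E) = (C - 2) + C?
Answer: -96405/4 ≈ -24101.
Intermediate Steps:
O(C, E) = -2 + 2*C (O(C, E) = (-2 + C) + C = -2 + 2*C)
a(Q) = 16/3 (a(Q) = 4*(-2 + 2*(15/9)) = 4*(-2 + 2*(15*(⅑))) = 4*(-2 + 2*(5/3)) = 4*(-2 + 10/3) = 4*(4/3) = 16/3)
-128540/a(-326/490 + 7/(-66)) = -128540/16/3 = -128540*3/16 = -96405/4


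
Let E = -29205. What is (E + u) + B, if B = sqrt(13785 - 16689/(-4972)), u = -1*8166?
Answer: -37371 + 3*sqrt(9468305143)/2486 ≈ -37254.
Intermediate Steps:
u = -8166
B = 3*sqrt(9468305143)/2486 (B = sqrt(13785 - 16689*(-1/4972)) = sqrt(13785 + 16689/4972) = sqrt(68555709/4972) = 3*sqrt(9468305143)/2486 ≈ 117.42)
(E + u) + B = (-29205 - 8166) + 3*sqrt(9468305143)/2486 = -37371 + 3*sqrt(9468305143)/2486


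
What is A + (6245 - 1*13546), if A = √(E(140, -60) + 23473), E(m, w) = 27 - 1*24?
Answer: -7301 + 2*√5869 ≈ -7147.8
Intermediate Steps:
E(m, w) = 3 (E(m, w) = 27 - 24 = 3)
A = 2*√5869 (A = √(3 + 23473) = √23476 = 2*√5869 ≈ 153.22)
A + (6245 - 1*13546) = 2*√5869 + (6245 - 1*13546) = 2*√5869 + (6245 - 13546) = 2*√5869 - 7301 = -7301 + 2*√5869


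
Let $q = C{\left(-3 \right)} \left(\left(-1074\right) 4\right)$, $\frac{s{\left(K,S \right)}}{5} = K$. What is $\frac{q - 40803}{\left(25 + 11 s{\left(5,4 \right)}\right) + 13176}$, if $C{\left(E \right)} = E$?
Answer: $- \frac{9305}{4492} \approx -2.0715$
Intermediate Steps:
$s{\left(K,S \right)} = 5 K$
$q = 12888$ ($q = - 3 \left(\left(-1074\right) 4\right) = \left(-3\right) \left(-4296\right) = 12888$)
$\frac{q - 40803}{\left(25 + 11 s{\left(5,4 \right)}\right) + 13176} = \frac{12888 - 40803}{\left(25 + 11 \cdot 5 \cdot 5\right) + 13176} = - \frac{27915}{\left(25 + 11 \cdot 25\right) + 13176} = - \frac{27915}{\left(25 + 275\right) + 13176} = - \frac{27915}{300 + 13176} = - \frac{27915}{13476} = \left(-27915\right) \frac{1}{13476} = - \frac{9305}{4492}$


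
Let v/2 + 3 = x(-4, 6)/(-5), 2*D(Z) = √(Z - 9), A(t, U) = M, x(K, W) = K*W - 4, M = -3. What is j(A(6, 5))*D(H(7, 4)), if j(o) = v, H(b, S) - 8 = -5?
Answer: 13*I*√6/5 ≈ 6.3687*I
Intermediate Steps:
H(b, S) = 3 (H(b, S) = 8 - 5 = 3)
x(K, W) = -4 + K*W
A(t, U) = -3
D(Z) = √(-9 + Z)/2 (D(Z) = √(Z - 9)/2 = √(-9 + Z)/2)
v = 26/5 (v = -6 + 2*((-4 - 4*6)/(-5)) = -6 + 2*((-4 - 24)*(-⅕)) = -6 + 2*(-28*(-⅕)) = -6 + 2*(28/5) = -6 + 56/5 = 26/5 ≈ 5.2000)
j(o) = 26/5
j(A(6, 5))*D(H(7, 4)) = 26*(√(-9 + 3)/2)/5 = 26*(√(-6)/2)/5 = 26*((I*√6)/2)/5 = 26*(I*√6/2)/5 = 13*I*√6/5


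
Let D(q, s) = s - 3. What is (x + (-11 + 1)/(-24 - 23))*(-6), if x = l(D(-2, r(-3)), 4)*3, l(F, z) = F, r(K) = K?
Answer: 5016/47 ≈ 106.72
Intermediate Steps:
D(q, s) = -3 + s
x = -18 (x = (-3 - 3)*3 = -6*3 = -18)
(x + (-11 + 1)/(-24 - 23))*(-6) = (-18 + (-11 + 1)/(-24 - 23))*(-6) = (-18 - 10/(-47))*(-6) = (-18 - 10*(-1/47))*(-6) = (-18 + 10/47)*(-6) = -836/47*(-6) = 5016/47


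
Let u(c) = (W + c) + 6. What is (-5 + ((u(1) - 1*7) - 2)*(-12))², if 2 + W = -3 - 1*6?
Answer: 22801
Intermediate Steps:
W = -11 (W = -2 + (-3 - 1*6) = -2 + (-3 - 6) = -2 - 9 = -11)
u(c) = -5 + c (u(c) = (-11 + c) + 6 = -5 + c)
(-5 + ((u(1) - 1*7) - 2)*(-12))² = (-5 + (((-5 + 1) - 1*7) - 2)*(-12))² = (-5 + ((-4 - 7) - 2)*(-12))² = (-5 + (-11 - 2)*(-12))² = (-5 - 13*(-12))² = (-5 + 156)² = 151² = 22801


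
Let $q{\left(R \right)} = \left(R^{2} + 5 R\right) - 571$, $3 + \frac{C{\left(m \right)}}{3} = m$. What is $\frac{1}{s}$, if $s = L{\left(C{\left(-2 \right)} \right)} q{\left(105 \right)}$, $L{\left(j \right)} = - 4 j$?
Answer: $\frac{1}{658740} \approx 1.5181 \cdot 10^{-6}$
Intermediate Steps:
$C{\left(m \right)} = -9 + 3 m$
$q{\left(R \right)} = -571 + R^{2} + 5 R$
$s = 658740$ ($s = - 4 \left(-9 + 3 \left(-2\right)\right) \left(-571 + 105^{2} + 5 \cdot 105\right) = - 4 \left(-9 - 6\right) \left(-571 + 11025 + 525\right) = \left(-4\right) \left(-15\right) 10979 = 60 \cdot 10979 = 658740$)
$\frac{1}{s} = \frac{1}{658740}$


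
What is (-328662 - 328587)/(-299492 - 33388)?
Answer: 219083/110960 ≈ 1.9744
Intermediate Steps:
(-328662 - 328587)/(-299492 - 33388) = -657249/(-332880) = -657249*(-1/332880) = 219083/110960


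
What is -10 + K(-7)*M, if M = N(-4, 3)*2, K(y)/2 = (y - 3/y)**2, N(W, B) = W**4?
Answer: 2166294/49 ≈ 44210.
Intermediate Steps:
K(y) = 2*(y - 3/y)**2
M = 512 (M = (-4)**4*2 = 256*2 = 512)
-10 + K(-7)*M = -10 + (2*(-3 + (-7)**2)**2/(-7)**2)*512 = -10 + (2*(1/49)*(-3 + 49)**2)*512 = -10 + (2*(1/49)*46**2)*512 = -10 + (2*(1/49)*2116)*512 = -10 + (4232/49)*512 = -10 + 2166784/49 = 2166294/49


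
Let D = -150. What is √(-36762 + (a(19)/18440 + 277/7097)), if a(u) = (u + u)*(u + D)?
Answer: 9*I*√485812070562529805/32717170 ≈ 191.73*I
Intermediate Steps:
a(u) = 2*u*(-150 + u) (a(u) = (u + u)*(u - 150) = (2*u)*(-150 + u) = 2*u*(-150 + u))
√(-36762 + (a(19)/18440 + 277/7097)) = √(-36762 + ((2*19*(-150 + 19))/18440 + 277/7097)) = √(-36762 + ((2*19*(-131))*(1/18440) + 277*(1/7097))) = √(-36762 + (-4978*1/18440 + 277/7097)) = √(-36762 + (-2489/9220 + 277/7097)) = √(-36762 - 15110493/65434340) = √(-2405512317573/65434340) = 9*I*√485812070562529805/32717170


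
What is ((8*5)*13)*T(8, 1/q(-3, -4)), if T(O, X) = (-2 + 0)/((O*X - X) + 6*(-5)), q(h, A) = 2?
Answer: 2080/53 ≈ 39.245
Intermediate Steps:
T(O, X) = -2/(-30 - X + O*X) (T(O, X) = -2/((-X + O*X) - 30) = -2/(-30 - X + O*X))
((8*5)*13)*T(8, 1/q(-3, -4)) = ((8*5)*13)*(2/(30 + 1/2 - 1*8/2)) = (40*13)*(2/(30 + ½ - 1*8*½)) = 520*(2/(30 + ½ - 4)) = 520*(2/(53/2)) = 520*(2*(2/53)) = 520*(4/53) = 2080/53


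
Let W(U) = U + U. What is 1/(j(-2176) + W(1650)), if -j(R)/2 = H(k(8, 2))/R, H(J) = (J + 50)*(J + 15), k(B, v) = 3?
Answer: 544/1795677 ≈ 0.00030295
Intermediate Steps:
H(J) = (15 + J)*(50 + J) (H(J) = (50 + J)*(15 + J) = (15 + J)*(50 + J))
W(U) = 2*U
j(R) = -1908/R (j(R) = -2*(750 + 3**2 + 65*3)/R = -2*(750 + 9 + 195)/R = -1908/R)
1/(j(-2176) + W(1650)) = 1/(-1908/(-2176) + 2*1650) = 1/(-1908*(-1/2176) + 3300) = 1/(477/544 + 3300) = 1/(1795677/544) = 544/1795677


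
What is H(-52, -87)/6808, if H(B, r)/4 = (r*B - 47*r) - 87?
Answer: 4263/851 ≈ 5.0094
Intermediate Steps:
H(B, r) = -348 - 188*r + 4*B*r (H(B, r) = 4*((r*B - 47*r) - 87) = 4*((B*r - 47*r) - 87) = 4*((-47*r + B*r) - 87) = 4*(-87 - 47*r + B*r) = -348 - 188*r + 4*B*r)
H(-52, -87)/6808 = (-348 - 188*(-87) + 4*(-52)*(-87))/6808 = (-348 + 16356 + 18096)*(1/6808) = 34104*(1/6808) = 4263/851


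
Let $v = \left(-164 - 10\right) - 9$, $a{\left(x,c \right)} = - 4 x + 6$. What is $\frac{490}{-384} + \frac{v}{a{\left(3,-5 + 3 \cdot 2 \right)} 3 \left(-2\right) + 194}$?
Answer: $- \frac{45743}{22080} \approx -2.0717$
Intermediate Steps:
$a{\left(x,c \right)} = 6 - 4 x$
$v = -183$ ($v = -174 - 9 = -183$)
$\frac{490}{-384} + \frac{v}{a{\left(3,-5 + 3 \cdot 2 \right)} 3 \left(-2\right) + 194} = \frac{490}{-384} - \frac{183}{\left(6 - 12\right) 3 \left(-2\right) + 194} = 490 \left(- \frac{1}{384}\right) - \frac{183}{\left(6 - 12\right) 3 \left(-2\right) + 194} = - \frac{245}{192} - \frac{183}{\left(-6\right) 3 \left(-2\right) + 194} = - \frac{245}{192} - \frac{183}{\left(-18\right) \left(-2\right) + 194} = - \frac{245}{192} - \frac{183}{36 + 194} = - \frac{245}{192} - \frac{183}{230} = - \frac{45743}{22080}$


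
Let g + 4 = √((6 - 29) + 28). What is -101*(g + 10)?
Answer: -606 - 101*√5 ≈ -831.84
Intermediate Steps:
g = -4 + √5 (g = -4 + √((6 - 29) + 28) = -4 + √(-23 + 28) = -4 + √5 ≈ -1.7639)
-101*(g + 10) = -101*((-4 + √5) + 10) = -101*(6 + √5) = -606 - 101*√5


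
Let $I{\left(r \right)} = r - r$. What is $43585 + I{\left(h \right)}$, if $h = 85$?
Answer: $43585$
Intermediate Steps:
$I{\left(r \right)} = 0$
$43585 + I{\left(h \right)} = 43585 + 0 = 43585$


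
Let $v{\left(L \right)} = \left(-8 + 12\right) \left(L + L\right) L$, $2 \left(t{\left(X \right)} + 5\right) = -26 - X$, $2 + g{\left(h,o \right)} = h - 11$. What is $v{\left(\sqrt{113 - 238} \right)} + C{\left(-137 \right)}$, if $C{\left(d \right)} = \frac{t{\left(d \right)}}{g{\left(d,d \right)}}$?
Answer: $- \frac{300101}{300} \approx -1000.3$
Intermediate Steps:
$g{\left(h,o \right)} = -13 + h$ ($g{\left(h,o \right)} = -2 + \left(h - 11\right) = -2 + \left(-11 + h\right) = -13 + h$)
$t{\left(X \right)} = -18 - \frac{X}{2}$ ($t{\left(X \right)} = -5 + \frac{-26 - X}{2} = -5 - \left(13 + \frac{X}{2}\right) = -18 - \frac{X}{2}$)
$C{\left(d \right)} = \frac{-18 - \frac{d}{2}}{-13 + d}$
$v{\left(L \right)} = 8 L^{2}$ ($v{\left(L \right)} = 4 \cdot 2 L L = 8 L L = 8 L^{2}$)
$v{\left(\sqrt{113 - 238} \right)} + C{\left(-137 \right)} = 8 \left(\sqrt{113 - 238}\right)^{2} + \frac{-36 - -137}{2 \left(-13 - 137\right)} = 8 \left(\sqrt{-125}\right)^{2} + \frac{-36 + 137}{2 \left(-150\right)} = 8 \left(5 i \sqrt{5}\right)^{2} + \frac{1}{2} \left(- \frac{1}{150}\right) 101 = 8 \left(-125\right) - \frac{101}{300} = -1000 - \frac{101}{300} = - \frac{300101}{300}$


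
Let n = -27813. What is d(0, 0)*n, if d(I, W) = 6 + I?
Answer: -166878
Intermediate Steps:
d(0, 0)*n = (6 + 0)*(-27813) = 6*(-27813) = -166878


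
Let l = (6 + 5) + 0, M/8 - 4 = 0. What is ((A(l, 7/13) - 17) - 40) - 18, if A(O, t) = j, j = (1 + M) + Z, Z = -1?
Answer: -43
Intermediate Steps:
M = 32 (M = 32 + 8*0 = 32 + 0 = 32)
l = 11 (l = 11 + 0 = 11)
j = 32 (j = (1 + 32) - 1 = 33 - 1 = 32)
A(O, t) = 32
((A(l, 7/13) - 17) - 40) - 18 = ((32 - 17) - 40) - 18 = (15 - 40) - 18 = -25 - 18 = -43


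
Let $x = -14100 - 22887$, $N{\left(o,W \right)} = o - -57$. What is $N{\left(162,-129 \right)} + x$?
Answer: $-36768$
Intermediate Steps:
$N{\left(o,W \right)} = 57 + o$ ($N{\left(o,W \right)} = o + 57 = 57 + o$)
$x = -36987$
$N{\left(162,-129 \right)} + x = \left(57 + 162\right) - 36987 = 219 - 36987 = -36768$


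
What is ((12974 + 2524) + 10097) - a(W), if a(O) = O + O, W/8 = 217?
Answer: 22123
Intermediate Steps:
W = 1736 (W = 8*217 = 1736)
a(O) = 2*O
((12974 + 2524) + 10097) - a(W) = ((12974 + 2524) + 10097) - 2*1736 = (15498 + 10097) - 1*3472 = 25595 - 3472 = 22123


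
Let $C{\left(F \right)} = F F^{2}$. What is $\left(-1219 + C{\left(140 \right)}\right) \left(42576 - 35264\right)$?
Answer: $20055214672$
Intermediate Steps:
$C{\left(F \right)} = F^{3}$
$\left(-1219 + C{\left(140 \right)}\right) \left(42576 - 35264\right) = \left(-1219 + 140^{3}\right) \left(42576 - 35264\right) = \left(-1219 + 2744000\right) 7312 = 2742781 \cdot 7312 = 20055214672$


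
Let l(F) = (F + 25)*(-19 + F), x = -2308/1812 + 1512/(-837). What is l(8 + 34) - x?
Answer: 21683518/14043 ≈ 1544.1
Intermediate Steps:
x = -43255/14043 (x = -2308*1/1812 + 1512*(-1/837) = -577/453 - 56/31 = -43255/14043 ≈ -3.0802)
l(F) = (-19 + F)*(25 + F) (l(F) = (25 + F)*(-19 + F) = (-19 + F)*(25 + F))
l(8 + 34) - x = (-475 + (8 + 34)² + 6*(8 + 34)) - 1*(-43255/14043) = (-475 + 42² + 6*42) + 43255/14043 = (-475 + 1764 + 252) + 43255/14043 = 1541 + 43255/14043 = 21683518/14043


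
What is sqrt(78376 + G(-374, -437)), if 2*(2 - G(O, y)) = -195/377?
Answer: sqrt(263664462)/58 ≈ 279.96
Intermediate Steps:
G(O, y) = 131/58 (G(O, y) = 2 - (-195)/(2*377) = 2 - 1/2*(-15/29) = 2 + 15/58 = 131/58)
sqrt(78376 + G(-374, -437)) = sqrt(78376 + 131/58) = sqrt(4545939/58) = sqrt(263664462)/58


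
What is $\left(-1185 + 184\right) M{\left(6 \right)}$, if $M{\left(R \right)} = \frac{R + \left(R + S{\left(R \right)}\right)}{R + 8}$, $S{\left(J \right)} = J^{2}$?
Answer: $-3432$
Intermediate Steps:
$M{\left(R \right)} = \frac{R^{2} + 2 R}{8 + R}$ ($M{\left(R \right)} = \frac{R + \left(R + R^{2}\right)}{R + 8} = \frac{R^{2} + 2 R}{8 + R}$)
$\left(-1185 + 184\right) M{\left(6 \right)} = \left(-1185 + 184\right) \frac{6 \left(2 + 6\right)}{8 + 6} = - 1001 \cdot 6 \cdot \frac{1}{14} \cdot 8 = \left(-1001\right) \frac{24}{7} = -3432$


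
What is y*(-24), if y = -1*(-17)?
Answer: -408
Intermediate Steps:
y = 17
y*(-24) = 17*(-24) = -408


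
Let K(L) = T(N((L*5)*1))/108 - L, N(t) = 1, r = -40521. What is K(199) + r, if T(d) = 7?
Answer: -4397753/108 ≈ -40720.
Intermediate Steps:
K(L) = 7/108 - L
K(199) + r = (7/108 - 1*199) - 40521 = (7/108 - 199) - 40521 = -21485/108 - 40521 = -4397753/108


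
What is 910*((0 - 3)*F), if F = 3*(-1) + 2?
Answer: 2730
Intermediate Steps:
F = -1 (F = -3 + 2 = -1)
910*((0 - 3)*F) = 910*((0 - 3)*(-1)) = 910*(-3*(-1)) = 910*3 = 2730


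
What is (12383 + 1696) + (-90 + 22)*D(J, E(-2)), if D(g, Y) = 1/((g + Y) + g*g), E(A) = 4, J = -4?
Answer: 56299/4 ≈ 14075.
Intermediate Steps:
D(g, Y) = 1/(Y + g + g²) (D(g, Y) = 1/((Y + g) + g²) = 1/(Y + g + g²))
(12383 + 1696) + (-90 + 22)*D(J, E(-2)) = (12383 + 1696) + (-90 + 22)/(4 - 4 + (-4)²) = 14079 - 68/(4 - 4 + 16) = 14079 - 68/16 = 14079 - 68*1/16 = 14079 - 17/4 = 56299/4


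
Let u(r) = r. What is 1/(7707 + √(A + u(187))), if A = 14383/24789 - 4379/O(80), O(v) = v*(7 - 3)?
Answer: 61135623360/471170869810231 - 88*√1412998904505/471170869810231 ≈ 0.00012953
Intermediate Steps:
O(v) = 4*v (O(v) = v*4 = 4*v)
A = -103948471/7932480 (A = 14383/24789 - 4379/(4*80) = 14383*(1/24789) - 4379/320 = 14383/24789 - 4379*1/320 = 14383/24789 - 4379/320 = -103948471/7932480 ≈ -13.104)
1/(7707 + √(A + u(187))) = 1/(7707 + √(-103948471/7932480 + 187)) = 1/(7707 + √(1379425289/7932480)) = 1/(7707 + 11*√1412998904505/991560)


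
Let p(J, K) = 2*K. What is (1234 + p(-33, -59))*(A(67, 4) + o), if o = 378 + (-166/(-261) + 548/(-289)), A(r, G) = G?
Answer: 3561134176/8381 ≈ 4.2491e+5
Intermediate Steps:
o = 28417108/75429 (o = 378 + (-166*(-1/261) + 548*(-1/289)) = 378 + (166/261 - 548/289) = 378 - 95054/75429 = 28417108/75429 ≈ 376.74)
(1234 + p(-33, -59))*(A(67, 4) + o) = (1234 + 2*(-59))*(4 + 28417108/75429) = (1234 - 118)*(28718824/75429) = 1116*(28718824/75429) = 3561134176/8381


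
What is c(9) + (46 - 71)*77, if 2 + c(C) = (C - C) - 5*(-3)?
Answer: -1912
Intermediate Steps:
c(C) = 13 (c(C) = -2 + ((C - C) - 5*(-3)) = -2 + (0 + 15) = -2 + 15 = 13)
c(9) + (46 - 71)*77 = 13 + (46 - 71)*77 = 13 - 25*77 = 13 - 1925 = -1912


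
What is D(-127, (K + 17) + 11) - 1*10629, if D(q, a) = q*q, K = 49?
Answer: 5500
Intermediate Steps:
D(q, a) = q²
D(-127, (K + 17) + 11) - 1*10629 = (-127)² - 1*10629 = 16129 - 10629 = 5500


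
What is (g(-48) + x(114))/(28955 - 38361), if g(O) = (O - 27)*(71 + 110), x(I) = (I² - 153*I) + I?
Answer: 17907/9406 ≈ 1.9038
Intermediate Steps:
x(I) = I² - 152*I
g(O) = -4887 + 181*O (g(O) = (-27 + O)*181 = -4887 + 181*O)
(g(-48) + x(114))/(28955 - 38361) = ((-4887 + 181*(-48)) + 114*(-152 + 114))/(28955 - 38361) = ((-4887 - 8688) + 114*(-38))/(-9406) = (-13575 - 4332)*(-1/9406) = -17907*(-1/9406) = 17907/9406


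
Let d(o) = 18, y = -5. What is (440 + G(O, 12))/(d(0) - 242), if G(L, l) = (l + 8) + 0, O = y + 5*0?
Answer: -115/56 ≈ -2.0536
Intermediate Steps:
O = -5 (O = -5 + 5*0 = -5 + 0 = -5)
G(L, l) = 8 + l (G(L, l) = (8 + l) + 0 = 8 + l)
(440 + G(O, 12))/(d(0) - 242) = (440 + (8 + 12))/(18 - 242) = (440 + 20)/(-224) = 460*(-1/224) = -115/56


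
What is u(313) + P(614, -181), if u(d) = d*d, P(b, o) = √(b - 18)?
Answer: 97969 + 2*√149 ≈ 97993.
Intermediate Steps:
P(b, o) = √(-18 + b)
u(d) = d²
u(313) + P(614, -181) = 313² + √(-18 + 614) = 97969 + √596 = 97969 + 2*√149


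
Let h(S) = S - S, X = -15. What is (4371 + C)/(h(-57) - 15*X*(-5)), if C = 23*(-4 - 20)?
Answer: -1273/375 ≈ -3.3947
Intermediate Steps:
h(S) = 0
C = -552 (C = 23*(-24) = -552)
(4371 + C)/(h(-57) - 15*X*(-5)) = (4371 - 552)/(0 - 15*(-15)*(-5)) = 3819/(0 + 225*(-5)) = 3819/(0 - 1125) = 3819/(-1125) = 3819*(-1/1125) = -1273/375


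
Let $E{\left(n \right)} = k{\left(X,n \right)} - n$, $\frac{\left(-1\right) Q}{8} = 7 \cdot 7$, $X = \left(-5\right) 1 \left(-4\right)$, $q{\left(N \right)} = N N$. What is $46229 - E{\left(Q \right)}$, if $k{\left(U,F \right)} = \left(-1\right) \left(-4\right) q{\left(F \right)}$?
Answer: $-568819$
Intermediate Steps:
$q{\left(N \right)} = N^{2}$
$X = 20$ ($X = \left(-5\right) \left(-4\right) = 20$)
$Q = -392$ ($Q = - 8 \cdot 7 \cdot 7 = \left(-8\right) 49 = -392$)
$k{\left(U,F \right)} = 4 F^{2}$ ($k{\left(U,F \right)} = \left(-1\right) \left(-4\right) F^{2} = 4 F^{2}$)
$E{\left(n \right)} = - n + 4 n^{2}$ ($E{\left(n \right)} = 4 n^{2} - n = - n + 4 n^{2}$)
$46229 - E{\left(Q \right)} = 46229 - - 392 \left(-1 + 4 \left(-392\right)\right) = 46229 - - 392 \left(-1 - 1568\right) = 46229 - \left(-392\right) \left(-1569\right) = 46229 - 615048 = -568819$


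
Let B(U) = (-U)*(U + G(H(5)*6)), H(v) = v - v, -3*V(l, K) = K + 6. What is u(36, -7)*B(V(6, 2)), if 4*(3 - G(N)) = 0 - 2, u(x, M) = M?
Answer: -140/9 ≈ -15.556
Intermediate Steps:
V(l, K) = -2 - K/3 (V(l, K) = -(K + 6)/3 = -(6 + K)/3 = -2 - K/3)
H(v) = 0
G(N) = 7/2 (G(N) = 3 - (0 - 2)/4 = 3 - ¼*(-2) = 3 + ½ = 7/2)
B(U) = -U*(7/2 + U) (B(U) = (-U)*(U + 7/2) = (-U)*(7/2 + U) = -U*(7/2 + U))
u(36, -7)*B(V(6, 2)) = -(-7)*(-2 - ⅓*2)*(7 + 2*(-2 - ⅓*2))/2 = -(-7)*(-2 - ⅔)*(7 + 2*(-2 - ⅔))/2 = -(-7)*(-8)*(7 + 2*(-8/3))/(2*3) = -(-7)*(-8)*(7 - 16/3)/(2*3) = -(-7)*(-8)*5/(2*3*3) = -7*20/9 = -140/9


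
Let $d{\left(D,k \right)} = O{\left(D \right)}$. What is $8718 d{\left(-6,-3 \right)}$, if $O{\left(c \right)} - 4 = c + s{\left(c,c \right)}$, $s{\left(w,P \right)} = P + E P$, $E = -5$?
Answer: $191796$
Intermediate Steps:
$s{\left(w,P \right)} = - 4 P$ ($s{\left(w,P \right)} = P - 5 P = - 4 P$)
$O{\left(c \right)} = 4 - 3 c$ ($O{\left(c \right)} = 4 + \left(c - 4 c\right) = 4 - 3 c$)
$d{\left(D,k \right)} = 4 - 3 D$
$8718 d{\left(-6,-3 \right)} = 8718 \left(4 - -18\right) = 8718 \left(4 + 18\right) = 8718 \cdot 22 = 191796$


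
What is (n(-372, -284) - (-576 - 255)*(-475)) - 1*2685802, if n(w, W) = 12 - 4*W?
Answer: -3079379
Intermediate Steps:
(n(-372, -284) - (-576 - 255)*(-475)) - 1*2685802 = ((12 - 4*(-284)) - (-576 - 255)*(-475)) - 1*2685802 = ((12 + 1136) - (-831)*(-475)) - 2685802 = (1148 - 1*394725) - 2685802 = (1148 - 394725) - 2685802 = -393577 - 2685802 = -3079379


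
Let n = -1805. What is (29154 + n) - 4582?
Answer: 22767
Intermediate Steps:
(29154 + n) - 4582 = (29154 - 1805) - 4582 = 27349 - 4582 = 22767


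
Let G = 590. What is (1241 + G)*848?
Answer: 1552688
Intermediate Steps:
(1241 + G)*848 = (1241 + 590)*848 = 1831*848 = 1552688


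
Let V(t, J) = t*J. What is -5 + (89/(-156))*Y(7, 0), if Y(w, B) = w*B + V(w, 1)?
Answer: -1403/156 ≈ -8.9936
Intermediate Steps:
V(t, J) = J*t
Y(w, B) = w + B*w (Y(w, B) = w*B + 1*w = B*w + w = w + B*w)
-5 + (89/(-156))*Y(7, 0) = -5 + (89/(-156))*(7*(1 + 0)) = -5 + (89*(-1/156))*(7*1) = -5 - 89/156*7 = -5 - 623/156 = -1403/156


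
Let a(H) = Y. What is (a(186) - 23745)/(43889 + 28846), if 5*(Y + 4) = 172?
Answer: -9121/27975 ≈ -0.32604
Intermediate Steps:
Y = 152/5 (Y = -4 + (⅕)*172 = -4 + 172/5 = 152/5 ≈ 30.400)
a(H) = 152/5
(a(186) - 23745)/(43889 + 28846) = (152/5 - 23745)/(43889 + 28846) = -118573/5/72735 = -118573/5*1/72735 = -9121/27975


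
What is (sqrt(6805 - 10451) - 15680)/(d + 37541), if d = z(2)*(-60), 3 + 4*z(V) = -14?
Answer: -3920/9449 + I*sqrt(3646)/37796 ≈ -0.41486 + 0.0015976*I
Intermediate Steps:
z(V) = -17/4 (z(V) = -3/4 + (1/4)*(-14) = -3/4 - 7/2 = -17/4)
d = 255 (d = -17/4*(-60) = 255)
(sqrt(6805 - 10451) - 15680)/(d + 37541) = (sqrt(6805 - 10451) - 15680)/(255 + 37541) = (sqrt(-3646) - 15680)/37796 = (I*sqrt(3646) - 15680)*(1/37796) = (-15680 + I*sqrt(3646))*(1/37796) = -3920/9449 + I*sqrt(3646)/37796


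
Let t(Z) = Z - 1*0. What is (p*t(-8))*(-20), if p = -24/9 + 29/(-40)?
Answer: -1628/3 ≈ -542.67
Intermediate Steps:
t(Z) = Z (t(Z) = Z + 0 = Z)
p = -407/120 (p = -24*⅑ + 29*(-1/40) = -8/3 - 29/40 = -407/120 ≈ -3.3917)
(p*t(-8))*(-20) = -407/120*(-8)*(-20) = (407/15)*(-20) = -1628/3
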